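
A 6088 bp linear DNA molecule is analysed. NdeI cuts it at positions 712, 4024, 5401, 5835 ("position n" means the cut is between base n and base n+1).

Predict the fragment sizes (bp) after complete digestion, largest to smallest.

3312, 1377, 712, 434, 253 bp

Linear molecule, 4 cuts → 5 fragments:
  712 − 0 = 712 bp
  4024 − 712 = 3312 bp
  5401 − 4024 = 1377 bp
  5835 − 5401 = 434 bp
  6088 − 5835 = 253 bp
Sorted largest to smallest: 3312, 1377, 712, 434, 253 bp.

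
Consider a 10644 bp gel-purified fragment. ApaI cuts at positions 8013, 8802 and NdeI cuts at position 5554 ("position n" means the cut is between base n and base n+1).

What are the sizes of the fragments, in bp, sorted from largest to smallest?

5554, 2459, 1842, 789 bp

Combined cut positions (sorted): 5554, 8013, 8802.
Linear molecule, 3 cuts → 4 fragments:
  5554 − 0 = 5554 bp
  8013 − 5554 = 2459 bp
  8802 − 8013 = 789 bp
  10644 − 8802 = 1842 bp
Sorted largest to smallest: 5554, 2459, 1842, 789 bp.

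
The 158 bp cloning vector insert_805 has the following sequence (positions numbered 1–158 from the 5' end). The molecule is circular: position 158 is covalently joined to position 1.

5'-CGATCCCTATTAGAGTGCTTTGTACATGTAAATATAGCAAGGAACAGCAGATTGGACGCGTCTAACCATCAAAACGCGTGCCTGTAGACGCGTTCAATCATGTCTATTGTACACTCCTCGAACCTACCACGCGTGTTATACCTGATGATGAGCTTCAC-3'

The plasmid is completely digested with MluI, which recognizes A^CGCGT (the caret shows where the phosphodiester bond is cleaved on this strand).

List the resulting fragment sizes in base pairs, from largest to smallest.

MluI sites (ACGCGT) start at positions 56, 74, 88, 129.
MluI cuts after the first base of each site, so after positions 56, 74, 88, 129.
Circular molecule, 4 cuts → 4 fragments:
  57–74 → 18 bp
  75–88 → 14 bp
  89–129 → 41 bp
  130–158 then 1–56 → 29 + 56 = 85 bp
Sorted largest to smallest: 85, 41, 18, 14 bp.

85, 41, 18, 14 bp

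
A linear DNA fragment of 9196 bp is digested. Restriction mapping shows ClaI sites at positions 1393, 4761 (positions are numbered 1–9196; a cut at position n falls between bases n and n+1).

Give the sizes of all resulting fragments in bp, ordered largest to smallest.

Linear molecule, 2 cuts → 3 fragments:
  1393 − 0 = 1393 bp
  4761 − 1393 = 3368 bp
  9196 − 4761 = 4435 bp
Sorted largest to smallest: 4435, 3368, 1393 bp.

4435, 3368, 1393 bp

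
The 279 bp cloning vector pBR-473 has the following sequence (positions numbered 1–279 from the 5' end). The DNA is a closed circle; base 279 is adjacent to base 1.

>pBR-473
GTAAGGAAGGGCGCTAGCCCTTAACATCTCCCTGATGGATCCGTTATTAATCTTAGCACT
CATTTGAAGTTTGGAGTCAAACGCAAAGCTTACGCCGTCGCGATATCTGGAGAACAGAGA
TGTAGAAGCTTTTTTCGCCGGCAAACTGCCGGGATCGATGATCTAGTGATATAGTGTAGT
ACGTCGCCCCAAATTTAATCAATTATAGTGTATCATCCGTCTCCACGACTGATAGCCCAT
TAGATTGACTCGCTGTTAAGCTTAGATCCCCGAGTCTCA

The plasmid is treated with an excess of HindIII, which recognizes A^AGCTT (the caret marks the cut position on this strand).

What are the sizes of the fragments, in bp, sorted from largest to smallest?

HindIII sites (AAGCTT) start at positions 86, 126, 258.
HindIII cuts after the first base of each site, so after positions 86, 126, 258.
Circular molecule, 3 cuts → 3 fragments:
  87–126 → 40 bp
  127–258 → 132 bp
  259–279 then 1–86 → 21 + 86 = 107 bp
Sorted largest to smallest: 132, 107, 40 bp.

132, 107, 40 bp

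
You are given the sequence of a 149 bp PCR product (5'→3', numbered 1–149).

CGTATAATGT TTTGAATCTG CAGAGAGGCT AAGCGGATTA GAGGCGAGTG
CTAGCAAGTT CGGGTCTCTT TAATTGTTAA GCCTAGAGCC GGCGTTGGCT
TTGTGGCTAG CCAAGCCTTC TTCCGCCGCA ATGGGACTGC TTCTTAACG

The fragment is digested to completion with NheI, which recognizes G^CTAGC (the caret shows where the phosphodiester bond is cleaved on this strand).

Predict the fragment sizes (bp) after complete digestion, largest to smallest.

56, 50, 43 bp

NheI sites (GCTAGC) start at positions 50, 106.
NheI cuts after the first base of each site, so after positions 50, 106.
Linear molecule, 2 cuts → 3 fragments:
  1–50 → 50 bp
  51–106 → 56 bp
  107–149 → 43 bp
Sorted largest to smallest: 56, 50, 43 bp.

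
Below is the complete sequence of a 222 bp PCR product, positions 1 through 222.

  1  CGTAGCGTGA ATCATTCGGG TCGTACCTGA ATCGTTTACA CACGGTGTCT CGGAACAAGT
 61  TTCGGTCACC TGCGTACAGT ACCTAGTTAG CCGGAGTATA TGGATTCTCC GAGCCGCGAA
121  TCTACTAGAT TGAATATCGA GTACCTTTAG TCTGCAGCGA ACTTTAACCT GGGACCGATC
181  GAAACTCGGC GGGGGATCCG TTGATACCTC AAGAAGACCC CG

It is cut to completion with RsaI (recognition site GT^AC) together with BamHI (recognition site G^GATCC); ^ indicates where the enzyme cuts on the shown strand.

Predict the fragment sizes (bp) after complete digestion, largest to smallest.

62, 52, 51, 28, 24, 5 bp

RsaI sites (GTAC) start at positions 23, 74, 79, 141.
RsaI cuts after base 2 of each site, so after positions 24, 75, 80, 142.
The BamHI site (GGATCC) starts at position 194.
BamHI cuts after the first base of each site, so after position 194.
Combined cut positions: 24, 75, 80, 142, 194.
Linear molecule, 5 cuts → 6 fragments:
  1–24 → 24 bp
  25–75 → 51 bp
  76–80 → 5 bp
  81–142 → 62 bp
  143–194 → 52 bp
  195–222 → 28 bp
Sorted largest to smallest: 62, 52, 51, 28, 24, 5 bp.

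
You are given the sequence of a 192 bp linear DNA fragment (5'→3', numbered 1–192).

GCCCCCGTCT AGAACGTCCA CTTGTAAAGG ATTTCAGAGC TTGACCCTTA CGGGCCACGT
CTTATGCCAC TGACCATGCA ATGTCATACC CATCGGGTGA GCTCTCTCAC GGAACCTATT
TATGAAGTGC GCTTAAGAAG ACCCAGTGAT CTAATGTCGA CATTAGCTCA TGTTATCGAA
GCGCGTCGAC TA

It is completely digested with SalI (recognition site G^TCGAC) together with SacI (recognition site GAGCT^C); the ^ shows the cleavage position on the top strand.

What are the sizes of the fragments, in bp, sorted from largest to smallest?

SalI sites (GTCGAC) start at positions 156, 185.
SalI cuts after the first base of each site, so after positions 156, 185.
The SacI site (GAGCTC) starts at position 99.
SacI cuts after base 5 of each site (before the last base), so after position 103.
Combined cut positions: 103, 156, 185.
Linear molecule, 3 cuts → 4 fragments:
  1–103 → 103 bp
  104–156 → 53 bp
  157–185 → 29 bp
  186–192 → 7 bp
Sorted largest to smallest: 103, 53, 29, 7 bp.

103, 53, 29, 7 bp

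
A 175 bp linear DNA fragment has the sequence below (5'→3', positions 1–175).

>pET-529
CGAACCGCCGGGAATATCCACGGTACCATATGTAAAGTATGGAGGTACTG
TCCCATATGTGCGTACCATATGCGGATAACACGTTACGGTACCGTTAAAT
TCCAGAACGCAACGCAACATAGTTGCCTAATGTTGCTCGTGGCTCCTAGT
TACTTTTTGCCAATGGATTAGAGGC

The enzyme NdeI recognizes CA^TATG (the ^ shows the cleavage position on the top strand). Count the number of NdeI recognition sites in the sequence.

3

CATATG occurs starting at positions 27, 54, 67.
NdeI cuts at 3 sites.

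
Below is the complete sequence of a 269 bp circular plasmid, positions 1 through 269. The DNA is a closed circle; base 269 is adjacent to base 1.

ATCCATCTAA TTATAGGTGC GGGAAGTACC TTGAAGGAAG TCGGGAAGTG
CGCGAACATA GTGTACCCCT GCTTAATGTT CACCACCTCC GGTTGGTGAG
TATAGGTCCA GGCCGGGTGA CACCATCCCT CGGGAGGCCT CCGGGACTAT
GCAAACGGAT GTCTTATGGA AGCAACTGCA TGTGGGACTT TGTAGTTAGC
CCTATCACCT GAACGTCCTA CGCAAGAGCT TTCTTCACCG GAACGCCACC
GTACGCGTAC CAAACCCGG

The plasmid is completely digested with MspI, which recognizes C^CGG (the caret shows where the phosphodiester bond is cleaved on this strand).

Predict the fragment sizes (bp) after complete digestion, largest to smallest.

97, 92, 28, 28, 24 bp

MspI sites (CCGG) start at positions 89, 113, 141, 238, 266.
MspI cuts after the first base of each site, so after positions 89, 113, 141, 238, 266.
Circular molecule, 5 cuts → 5 fragments:
  90–113 → 24 bp
  114–141 → 28 bp
  142–238 → 97 bp
  239–266 → 28 bp
  267–269 then 1–89 → 3 + 89 = 92 bp
Sorted largest to smallest: 97, 92, 28, 28, 24 bp.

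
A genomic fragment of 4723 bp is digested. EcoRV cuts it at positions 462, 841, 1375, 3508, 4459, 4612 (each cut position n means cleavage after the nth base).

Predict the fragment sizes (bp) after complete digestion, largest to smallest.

2133, 951, 534, 462, 379, 153, 111 bp

Linear molecule, 6 cuts → 7 fragments:
  462 − 0 = 462 bp
  841 − 462 = 379 bp
  1375 − 841 = 534 bp
  3508 − 1375 = 2133 bp
  4459 − 3508 = 951 bp
  4612 − 4459 = 153 bp
  4723 − 4612 = 111 bp
Sorted largest to smallest: 2133, 951, 534, 462, 379, 153, 111 bp.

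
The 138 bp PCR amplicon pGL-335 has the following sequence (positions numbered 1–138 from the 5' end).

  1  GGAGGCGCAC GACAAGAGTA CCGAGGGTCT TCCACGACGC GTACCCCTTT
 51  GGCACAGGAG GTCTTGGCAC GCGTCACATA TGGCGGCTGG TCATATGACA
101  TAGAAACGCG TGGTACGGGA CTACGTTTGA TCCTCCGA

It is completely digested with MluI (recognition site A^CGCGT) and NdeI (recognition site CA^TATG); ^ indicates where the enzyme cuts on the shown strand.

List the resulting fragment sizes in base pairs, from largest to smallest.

MluI sites (ACGCGT) start at positions 37, 69, 106.
MluI cuts after the first base of each site, so after positions 37, 69, 106.
NdeI sites (CATATG) start at positions 77, 92.
NdeI cuts after base 2 of each site, so after positions 78, 93.
Combined cut positions: 37, 69, 78, 93, 106.
Linear molecule, 5 cuts → 6 fragments:
  1–37 → 37 bp
  38–69 → 32 bp
  70–78 → 9 bp
  79–93 → 15 bp
  94–106 → 13 bp
  107–138 → 32 bp
Sorted largest to smallest: 37, 32, 32, 15, 13, 9 bp.

37, 32, 32, 15, 13, 9 bp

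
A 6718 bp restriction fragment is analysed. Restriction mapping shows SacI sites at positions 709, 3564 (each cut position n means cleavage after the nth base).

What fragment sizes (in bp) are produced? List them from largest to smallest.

Linear molecule, 2 cuts → 3 fragments:
  709 − 0 = 709 bp
  3564 − 709 = 2855 bp
  6718 − 3564 = 3154 bp
Sorted largest to smallest: 3154, 2855, 709 bp.

3154, 2855, 709 bp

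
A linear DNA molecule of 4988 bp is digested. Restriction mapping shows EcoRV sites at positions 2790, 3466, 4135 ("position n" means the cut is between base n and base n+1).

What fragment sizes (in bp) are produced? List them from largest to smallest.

2790, 853, 676, 669 bp

Linear molecule, 3 cuts → 4 fragments:
  2790 − 0 = 2790 bp
  3466 − 2790 = 676 bp
  4135 − 3466 = 669 bp
  4988 − 4135 = 853 bp
Sorted largest to smallest: 2790, 853, 676, 669 bp.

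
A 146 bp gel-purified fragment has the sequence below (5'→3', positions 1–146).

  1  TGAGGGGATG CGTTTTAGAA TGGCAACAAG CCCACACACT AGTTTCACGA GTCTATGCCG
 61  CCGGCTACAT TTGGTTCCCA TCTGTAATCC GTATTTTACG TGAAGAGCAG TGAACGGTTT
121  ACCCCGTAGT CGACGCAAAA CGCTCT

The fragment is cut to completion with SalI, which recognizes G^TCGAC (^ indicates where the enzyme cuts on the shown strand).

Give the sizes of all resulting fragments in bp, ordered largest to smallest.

The SalI site (GTCGAC) starts at position 129.
SalI cuts after the first base of each site, so after position 129.
Linear molecule, 1 cut → 2 fragments:
  1–129 → 129 bp
  130–146 → 17 bp
Sorted largest to smallest: 129, 17 bp.

129, 17 bp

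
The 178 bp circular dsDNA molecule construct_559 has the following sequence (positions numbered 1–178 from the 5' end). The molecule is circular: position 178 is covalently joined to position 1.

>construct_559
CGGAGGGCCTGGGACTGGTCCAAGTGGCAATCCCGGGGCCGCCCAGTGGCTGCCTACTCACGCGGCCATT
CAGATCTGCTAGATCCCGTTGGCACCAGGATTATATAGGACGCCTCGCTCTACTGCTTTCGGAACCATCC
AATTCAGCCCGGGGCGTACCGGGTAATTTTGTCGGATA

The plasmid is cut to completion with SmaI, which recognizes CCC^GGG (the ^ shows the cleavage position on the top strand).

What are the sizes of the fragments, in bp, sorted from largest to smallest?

116, 62 bp

SmaI sites (CCCGGG) start at positions 32, 148.
SmaI cuts after base 3 of each site, so after positions 34, 150.
Circular molecule, 2 cuts → 2 fragments:
  35–150 → 116 bp
  151–178 then 1–34 → 28 + 34 = 62 bp
Sorted largest to smallest: 116, 62 bp.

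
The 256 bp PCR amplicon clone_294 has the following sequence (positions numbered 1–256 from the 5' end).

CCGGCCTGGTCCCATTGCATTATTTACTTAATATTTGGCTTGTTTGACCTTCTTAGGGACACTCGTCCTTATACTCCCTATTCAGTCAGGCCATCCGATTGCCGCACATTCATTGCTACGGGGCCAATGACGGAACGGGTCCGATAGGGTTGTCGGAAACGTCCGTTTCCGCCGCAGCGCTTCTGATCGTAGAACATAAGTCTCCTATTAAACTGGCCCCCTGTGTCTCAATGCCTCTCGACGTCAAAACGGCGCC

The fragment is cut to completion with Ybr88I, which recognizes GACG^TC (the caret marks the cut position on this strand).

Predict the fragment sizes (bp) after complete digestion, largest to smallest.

The Ybr88I site (GACGTC) starts at position 240.
Ybr88I cuts after base 4 of each site, so after position 243.
Linear molecule, 1 cut → 2 fragments:
  1–243 → 243 bp
  244–256 → 13 bp
Sorted largest to smallest: 243, 13 bp.

243, 13 bp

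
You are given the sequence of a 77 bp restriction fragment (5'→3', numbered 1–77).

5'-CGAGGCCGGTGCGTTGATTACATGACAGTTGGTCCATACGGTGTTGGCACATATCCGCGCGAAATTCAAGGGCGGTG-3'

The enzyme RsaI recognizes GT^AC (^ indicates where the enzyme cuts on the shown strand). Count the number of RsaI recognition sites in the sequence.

No occurrence of GTAC is present in the sequence.
RsaI does not cut: 0 sites.

0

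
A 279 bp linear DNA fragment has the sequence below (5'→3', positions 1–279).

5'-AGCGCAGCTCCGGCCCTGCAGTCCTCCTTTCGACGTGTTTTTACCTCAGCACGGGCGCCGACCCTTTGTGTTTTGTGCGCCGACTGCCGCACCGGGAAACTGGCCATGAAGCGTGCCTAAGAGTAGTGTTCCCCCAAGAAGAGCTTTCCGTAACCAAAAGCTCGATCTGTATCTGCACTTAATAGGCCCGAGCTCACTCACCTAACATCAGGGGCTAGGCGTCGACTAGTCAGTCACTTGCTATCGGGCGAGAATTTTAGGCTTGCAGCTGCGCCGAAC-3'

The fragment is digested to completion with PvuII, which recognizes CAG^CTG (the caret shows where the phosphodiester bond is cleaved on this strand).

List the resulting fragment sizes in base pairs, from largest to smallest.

The PvuII site (CAGCTG) starts at position 266.
PvuII cuts after base 3 of each site, so after position 268.
Linear molecule, 1 cut → 2 fragments:
  1–268 → 268 bp
  269–279 → 11 bp
Sorted largest to smallest: 268, 11 bp.

268, 11 bp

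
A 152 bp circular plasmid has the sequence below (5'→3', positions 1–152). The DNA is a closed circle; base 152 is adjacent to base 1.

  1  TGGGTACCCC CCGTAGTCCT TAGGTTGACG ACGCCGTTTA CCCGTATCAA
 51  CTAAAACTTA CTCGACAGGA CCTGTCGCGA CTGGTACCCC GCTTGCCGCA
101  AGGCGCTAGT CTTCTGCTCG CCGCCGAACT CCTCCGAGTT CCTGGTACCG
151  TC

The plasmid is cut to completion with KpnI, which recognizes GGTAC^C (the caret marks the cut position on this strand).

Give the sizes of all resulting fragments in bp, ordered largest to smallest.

KpnI sites (GGTACC) start at positions 3, 83, 144.
KpnI cuts after base 5 of each site (before the last base), so after positions 7, 87, 148.
Circular molecule, 3 cuts → 3 fragments:
  8–87 → 80 bp
  88–148 → 61 bp
  149–152 then 1–7 → 4 + 7 = 11 bp
Sorted largest to smallest: 80, 61, 11 bp.

80, 61, 11 bp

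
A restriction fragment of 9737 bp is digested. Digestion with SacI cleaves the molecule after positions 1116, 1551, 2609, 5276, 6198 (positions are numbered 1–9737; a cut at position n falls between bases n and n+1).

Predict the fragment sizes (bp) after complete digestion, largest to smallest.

3539, 2667, 1116, 1058, 922, 435 bp

Linear molecule, 5 cuts → 6 fragments:
  1116 − 0 = 1116 bp
  1551 − 1116 = 435 bp
  2609 − 1551 = 1058 bp
  5276 − 2609 = 2667 bp
  6198 − 5276 = 922 bp
  9737 − 6198 = 3539 bp
Sorted largest to smallest: 3539, 2667, 1116, 1058, 922, 435 bp.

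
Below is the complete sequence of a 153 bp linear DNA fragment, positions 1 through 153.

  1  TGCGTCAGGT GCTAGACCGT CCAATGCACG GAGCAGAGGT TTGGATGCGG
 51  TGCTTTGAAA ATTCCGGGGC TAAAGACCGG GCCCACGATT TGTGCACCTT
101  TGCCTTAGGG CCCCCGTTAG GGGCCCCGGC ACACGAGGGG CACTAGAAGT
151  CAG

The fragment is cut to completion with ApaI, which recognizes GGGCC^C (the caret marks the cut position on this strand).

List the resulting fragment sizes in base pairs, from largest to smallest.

83, 29, 28, 13 bp

ApaI sites (GGGCCC) start at positions 79, 108, 121.
ApaI cuts after base 5 of each site (before the last base), so after positions 83, 112, 125.
Linear molecule, 3 cuts → 4 fragments:
  1–83 → 83 bp
  84–112 → 29 bp
  113–125 → 13 bp
  126–153 → 28 bp
Sorted largest to smallest: 83, 29, 28, 13 bp.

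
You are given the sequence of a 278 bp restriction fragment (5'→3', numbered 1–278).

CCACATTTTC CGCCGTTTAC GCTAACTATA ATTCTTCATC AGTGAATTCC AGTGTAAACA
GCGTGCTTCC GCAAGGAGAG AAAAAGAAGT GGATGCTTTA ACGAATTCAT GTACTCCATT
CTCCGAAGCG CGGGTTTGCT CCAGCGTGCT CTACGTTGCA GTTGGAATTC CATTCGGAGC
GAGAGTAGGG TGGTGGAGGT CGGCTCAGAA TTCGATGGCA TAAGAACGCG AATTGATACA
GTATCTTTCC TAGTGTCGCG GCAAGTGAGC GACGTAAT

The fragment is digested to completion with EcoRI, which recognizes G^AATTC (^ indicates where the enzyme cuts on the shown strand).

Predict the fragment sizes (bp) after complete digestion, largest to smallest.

EcoRI sites (GAATTC) start at positions 44, 103, 165, 208.
EcoRI cuts after the first base of each site, so after positions 44, 103, 165, 208.
Linear molecule, 4 cuts → 5 fragments:
  1–44 → 44 bp
  45–103 → 59 bp
  104–165 → 62 bp
  166–208 → 43 bp
  209–278 → 70 bp
Sorted largest to smallest: 70, 62, 59, 44, 43 bp.

70, 62, 59, 44, 43 bp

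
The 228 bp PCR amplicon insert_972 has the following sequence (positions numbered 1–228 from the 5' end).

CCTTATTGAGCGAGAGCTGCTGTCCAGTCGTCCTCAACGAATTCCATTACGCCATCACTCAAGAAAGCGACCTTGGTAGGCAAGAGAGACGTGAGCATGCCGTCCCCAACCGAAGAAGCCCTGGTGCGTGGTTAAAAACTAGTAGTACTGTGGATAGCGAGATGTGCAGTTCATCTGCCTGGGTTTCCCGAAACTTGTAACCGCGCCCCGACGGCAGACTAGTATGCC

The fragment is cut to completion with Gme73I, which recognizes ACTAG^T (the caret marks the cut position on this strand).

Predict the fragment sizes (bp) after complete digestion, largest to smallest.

142, 80, 6 bp

Gme73I sites (ACTAGT) start at positions 138, 218.
Gme73I cuts after base 5 of each site (before the last base), so after positions 142, 222.
Linear molecule, 2 cuts → 3 fragments:
  1–142 → 142 bp
  143–222 → 80 bp
  223–228 → 6 bp
Sorted largest to smallest: 142, 80, 6 bp.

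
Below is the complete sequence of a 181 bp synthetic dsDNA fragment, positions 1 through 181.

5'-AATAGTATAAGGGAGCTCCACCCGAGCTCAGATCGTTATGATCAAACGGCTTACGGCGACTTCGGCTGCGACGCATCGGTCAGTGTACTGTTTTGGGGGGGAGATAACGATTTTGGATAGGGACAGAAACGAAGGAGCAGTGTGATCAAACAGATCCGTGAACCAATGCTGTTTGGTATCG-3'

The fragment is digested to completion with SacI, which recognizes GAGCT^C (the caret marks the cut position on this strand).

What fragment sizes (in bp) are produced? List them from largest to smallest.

SacI sites (GAGCTC) start at positions 13, 24.
SacI cuts after base 5 of each site (before the last base), so after positions 17, 28.
Linear molecule, 2 cuts → 3 fragments:
  1–17 → 17 bp
  18–28 → 11 bp
  29–181 → 153 bp
Sorted largest to smallest: 153, 17, 11 bp.

153, 17, 11 bp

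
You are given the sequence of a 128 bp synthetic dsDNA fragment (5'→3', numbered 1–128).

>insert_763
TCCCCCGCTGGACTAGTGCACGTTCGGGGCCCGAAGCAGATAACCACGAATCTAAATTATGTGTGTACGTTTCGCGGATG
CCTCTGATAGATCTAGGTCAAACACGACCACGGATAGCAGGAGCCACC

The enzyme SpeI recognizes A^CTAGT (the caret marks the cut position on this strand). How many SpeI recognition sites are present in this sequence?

ACTAGT occurs starting at position 12.
SpeI cuts at 1 site.

1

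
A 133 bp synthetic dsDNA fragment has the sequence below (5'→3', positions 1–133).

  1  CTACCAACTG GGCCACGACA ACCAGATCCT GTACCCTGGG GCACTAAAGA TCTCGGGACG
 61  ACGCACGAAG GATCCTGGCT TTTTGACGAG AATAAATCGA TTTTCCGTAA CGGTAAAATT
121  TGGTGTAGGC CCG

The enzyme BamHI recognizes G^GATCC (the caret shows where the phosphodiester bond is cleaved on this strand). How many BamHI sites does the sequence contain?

GGATCC occurs starting at position 70.
BamHI cuts at 1 site.

1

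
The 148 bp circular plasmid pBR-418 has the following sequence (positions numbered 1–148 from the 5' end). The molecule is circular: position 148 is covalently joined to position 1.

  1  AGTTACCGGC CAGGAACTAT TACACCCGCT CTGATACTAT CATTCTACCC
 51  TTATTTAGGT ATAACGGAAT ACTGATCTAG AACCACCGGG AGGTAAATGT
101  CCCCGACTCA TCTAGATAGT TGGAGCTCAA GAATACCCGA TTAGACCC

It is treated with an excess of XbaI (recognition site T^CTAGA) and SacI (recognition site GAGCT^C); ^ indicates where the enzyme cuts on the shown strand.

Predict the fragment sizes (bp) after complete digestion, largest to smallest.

XbaI sites (TCTAGA) start at positions 76, 111.
XbaI cuts after the first base of each site, so after positions 76, 111.
The SacI site (GAGCTC) starts at position 123.
SacI cuts after base 5 of each site (before the last base), so after position 127.
Combined cut positions: 76, 111, 127.
Circular molecule, 3 cuts → 3 fragments:
  77–111 → 35 bp
  112–127 → 16 bp
  128–148 then 1–76 → 21 + 76 = 97 bp
Sorted largest to smallest: 97, 35, 16 bp.

97, 35, 16 bp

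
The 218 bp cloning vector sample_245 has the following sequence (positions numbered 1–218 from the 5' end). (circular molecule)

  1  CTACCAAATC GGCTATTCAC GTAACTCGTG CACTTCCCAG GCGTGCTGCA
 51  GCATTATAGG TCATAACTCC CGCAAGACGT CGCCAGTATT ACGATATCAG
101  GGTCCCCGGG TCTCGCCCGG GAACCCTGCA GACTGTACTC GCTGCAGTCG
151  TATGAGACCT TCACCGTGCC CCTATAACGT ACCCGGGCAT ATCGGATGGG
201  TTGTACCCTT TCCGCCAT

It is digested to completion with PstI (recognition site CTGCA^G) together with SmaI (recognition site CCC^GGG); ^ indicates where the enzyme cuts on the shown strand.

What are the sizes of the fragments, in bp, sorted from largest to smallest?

PstI sites (CTGCAG) start at positions 46, 126, 142.
PstI cuts after base 5 of each site (before the last base), so after positions 50, 130, 146.
SmaI sites (CCCGGG) start at positions 105, 116, 182.
SmaI cuts after base 3 of each site, so after positions 107, 118, 184.
Combined cut positions: 50, 107, 118, 130, 146, 184.
Circular molecule, 6 cuts → 6 fragments:
  51–107 → 57 bp
  108–118 → 11 bp
  119–130 → 12 bp
  131–146 → 16 bp
  147–184 → 38 bp
  185–218 then 1–50 → 34 + 50 = 84 bp
Sorted largest to smallest: 84, 57, 38, 16, 12, 11 bp.

84, 57, 38, 16, 12, 11 bp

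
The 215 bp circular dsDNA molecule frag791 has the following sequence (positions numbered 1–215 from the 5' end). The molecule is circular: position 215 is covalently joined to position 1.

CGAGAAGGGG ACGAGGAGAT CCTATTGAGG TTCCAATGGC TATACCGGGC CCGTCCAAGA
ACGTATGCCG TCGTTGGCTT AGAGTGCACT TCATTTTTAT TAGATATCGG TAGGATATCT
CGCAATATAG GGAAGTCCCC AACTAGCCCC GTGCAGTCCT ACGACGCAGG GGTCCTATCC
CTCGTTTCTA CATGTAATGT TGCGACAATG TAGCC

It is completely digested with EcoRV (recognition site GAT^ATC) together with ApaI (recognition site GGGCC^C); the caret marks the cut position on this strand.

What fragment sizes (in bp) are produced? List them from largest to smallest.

EcoRV sites (GATATC) start at positions 103, 114.
EcoRV cuts after base 3 of each site, so after positions 105, 116.
The ApaI site (GGGCCC) starts at position 47.
ApaI cuts after base 5 of each site (before the last base), so after position 51.
Combined cut positions: 51, 105, 116.
Circular molecule, 3 cuts → 3 fragments:
  52–105 → 54 bp
  106–116 → 11 bp
  117–215 then 1–51 → 99 + 51 = 150 bp
Sorted largest to smallest: 150, 54, 11 bp.

150, 54, 11 bp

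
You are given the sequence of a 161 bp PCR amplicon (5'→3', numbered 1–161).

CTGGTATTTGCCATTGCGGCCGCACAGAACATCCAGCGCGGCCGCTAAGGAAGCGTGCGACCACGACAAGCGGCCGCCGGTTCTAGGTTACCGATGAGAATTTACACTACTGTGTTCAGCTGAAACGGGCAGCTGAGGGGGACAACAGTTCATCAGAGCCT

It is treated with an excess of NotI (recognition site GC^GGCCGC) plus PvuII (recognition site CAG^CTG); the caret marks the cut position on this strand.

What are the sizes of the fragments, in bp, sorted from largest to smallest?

48, 32, 29, 22, 17, 13 bp

NotI sites (GCGGCCGC) start at positions 16, 38, 70.
NotI cuts after base 2 of each site, so after positions 17, 39, 71.
PvuII sites (CAGCTG) start at positions 117, 130.
PvuII cuts after base 3 of each site, so after positions 119, 132.
Combined cut positions: 17, 39, 71, 119, 132.
Linear molecule, 5 cuts → 6 fragments:
  1–17 → 17 bp
  18–39 → 22 bp
  40–71 → 32 bp
  72–119 → 48 bp
  120–132 → 13 bp
  133–161 → 29 bp
Sorted largest to smallest: 48, 32, 29, 22, 17, 13 bp.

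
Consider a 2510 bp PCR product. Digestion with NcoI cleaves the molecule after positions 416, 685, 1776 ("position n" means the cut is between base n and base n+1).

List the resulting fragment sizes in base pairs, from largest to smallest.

Linear molecule, 3 cuts → 4 fragments:
  416 − 0 = 416 bp
  685 − 416 = 269 bp
  1776 − 685 = 1091 bp
  2510 − 1776 = 734 bp
Sorted largest to smallest: 1091, 734, 416, 269 bp.

1091, 734, 416, 269 bp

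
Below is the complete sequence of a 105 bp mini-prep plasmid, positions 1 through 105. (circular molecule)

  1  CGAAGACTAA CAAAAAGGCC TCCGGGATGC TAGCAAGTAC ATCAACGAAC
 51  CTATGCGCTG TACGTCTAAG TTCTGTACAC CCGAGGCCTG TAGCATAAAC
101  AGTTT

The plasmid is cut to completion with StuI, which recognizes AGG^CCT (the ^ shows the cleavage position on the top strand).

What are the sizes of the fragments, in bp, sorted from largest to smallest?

StuI sites (AGGCCT) start at positions 16, 84.
StuI cuts after base 3 of each site, so after positions 18, 86.
Circular molecule, 2 cuts → 2 fragments:
  19–86 → 68 bp
  87–105 then 1–18 → 19 + 18 = 37 bp
Sorted largest to smallest: 68, 37 bp.

68, 37 bp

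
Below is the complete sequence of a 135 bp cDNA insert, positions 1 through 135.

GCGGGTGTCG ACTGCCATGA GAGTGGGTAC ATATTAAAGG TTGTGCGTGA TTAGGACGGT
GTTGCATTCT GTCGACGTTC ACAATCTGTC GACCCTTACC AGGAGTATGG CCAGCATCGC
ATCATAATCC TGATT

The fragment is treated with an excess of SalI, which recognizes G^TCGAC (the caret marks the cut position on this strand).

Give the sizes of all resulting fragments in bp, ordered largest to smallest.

SalI sites (GTCGAC) start at positions 7, 71, 88.
SalI cuts after the first base of each site, so after positions 7, 71, 88.
Linear molecule, 3 cuts → 4 fragments:
  1–7 → 7 bp
  8–71 → 64 bp
  72–88 → 17 bp
  89–135 → 47 bp
Sorted largest to smallest: 64, 47, 17, 7 bp.

64, 47, 17, 7 bp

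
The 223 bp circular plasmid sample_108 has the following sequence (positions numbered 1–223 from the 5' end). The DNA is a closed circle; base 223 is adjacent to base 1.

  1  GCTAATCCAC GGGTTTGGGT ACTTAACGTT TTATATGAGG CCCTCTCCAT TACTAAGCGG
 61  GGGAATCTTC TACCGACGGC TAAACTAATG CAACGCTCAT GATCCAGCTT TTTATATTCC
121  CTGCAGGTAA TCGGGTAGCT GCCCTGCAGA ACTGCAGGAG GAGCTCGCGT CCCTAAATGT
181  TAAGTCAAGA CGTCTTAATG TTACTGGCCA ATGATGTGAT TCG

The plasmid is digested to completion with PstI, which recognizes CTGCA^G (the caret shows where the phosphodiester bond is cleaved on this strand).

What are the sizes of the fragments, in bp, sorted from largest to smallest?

PstI sites (CTGCAG) start at positions 121, 144, 152.
PstI cuts after base 5 of each site (before the last base), so after positions 125, 148, 156.
Circular molecule, 3 cuts → 3 fragments:
  126–148 → 23 bp
  149–156 → 8 bp
  157–223 then 1–125 → 67 + 125 = 192 bp
Sorted largest to smallest: 192, 23, 8 bp.

192, 23, 8 bp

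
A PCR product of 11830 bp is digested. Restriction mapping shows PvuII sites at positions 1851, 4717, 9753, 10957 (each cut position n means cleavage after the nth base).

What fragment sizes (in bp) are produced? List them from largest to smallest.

5036, 2866, 1851, 1204, 873 bp

Linear molecule, 4 cuts → 5 fragments:
  1851 − 0 = 1851 bp
  4717 − 1851 = 2866 bp
  9753 − 4717 = 5036 bp
  10957 − 9753 = 1204 bp
  11830 − 10957 = 873 bp
Sorted largest to smallest: 5036, 2866, 1851, 1204, 873 bp.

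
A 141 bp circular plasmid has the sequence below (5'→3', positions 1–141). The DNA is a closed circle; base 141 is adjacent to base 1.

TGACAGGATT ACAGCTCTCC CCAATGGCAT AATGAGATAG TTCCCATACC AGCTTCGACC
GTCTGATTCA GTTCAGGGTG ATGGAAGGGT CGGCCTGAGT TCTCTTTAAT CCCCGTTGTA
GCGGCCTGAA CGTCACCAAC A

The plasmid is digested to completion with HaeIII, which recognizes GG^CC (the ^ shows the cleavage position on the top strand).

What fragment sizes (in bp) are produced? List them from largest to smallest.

HaeIII sites (GGCC) start at positions 92, 123.
HaeIII cuts after base 2 of each site, so after positions 93, 124.
Circular molecule, 2 cuts → 2 fragments:
  94–124 → 31 bp
  125–141 then 1–93 → 17 + 93 = 110 bp
Sorted largest to smallest: 110, 31 bp.

110, 31 bp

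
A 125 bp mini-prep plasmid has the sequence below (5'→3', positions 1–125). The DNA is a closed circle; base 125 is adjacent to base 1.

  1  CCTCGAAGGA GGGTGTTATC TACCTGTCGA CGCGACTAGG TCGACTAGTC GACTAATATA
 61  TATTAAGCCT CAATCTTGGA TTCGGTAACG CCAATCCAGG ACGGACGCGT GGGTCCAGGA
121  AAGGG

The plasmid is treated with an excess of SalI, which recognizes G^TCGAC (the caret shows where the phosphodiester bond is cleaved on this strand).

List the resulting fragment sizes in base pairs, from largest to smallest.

103, 14, 8 bp

SalI sites (GTCGAC) start at positions 26, 40, 48.
SalI cuts after the first base of each site, so after positions 26, 40, 48.
Circular molecule, 3 cuts → 3 fragments:
  27–40 → 14 bp
  41–48 → 8 bp
  49–125 then 1–26 → 77 + 26 = 103 bp
Sorted largest to smallest: 103, 14, 8 bp.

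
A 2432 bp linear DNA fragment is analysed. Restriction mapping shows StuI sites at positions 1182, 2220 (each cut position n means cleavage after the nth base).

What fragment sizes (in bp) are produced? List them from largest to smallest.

1182, 1038, 212 bp

Linear molecule, 2 cuts → 3 fragments:
  1182 − 0 = 1182 bp
  2220 − 1182 = 1038 bp
  2432 − 2220 = 212 bp
Sorted largest to smallest: 1182, 1038, 212 bp.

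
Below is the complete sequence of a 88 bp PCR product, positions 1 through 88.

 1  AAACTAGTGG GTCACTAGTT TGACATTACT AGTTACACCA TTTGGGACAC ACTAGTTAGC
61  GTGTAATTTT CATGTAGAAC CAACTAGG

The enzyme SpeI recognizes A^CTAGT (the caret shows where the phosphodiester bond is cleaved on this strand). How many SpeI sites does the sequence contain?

ACTAGT occurs starting at positions 3, 14, 28, 51.
SpeI cuts at 4 sites.

4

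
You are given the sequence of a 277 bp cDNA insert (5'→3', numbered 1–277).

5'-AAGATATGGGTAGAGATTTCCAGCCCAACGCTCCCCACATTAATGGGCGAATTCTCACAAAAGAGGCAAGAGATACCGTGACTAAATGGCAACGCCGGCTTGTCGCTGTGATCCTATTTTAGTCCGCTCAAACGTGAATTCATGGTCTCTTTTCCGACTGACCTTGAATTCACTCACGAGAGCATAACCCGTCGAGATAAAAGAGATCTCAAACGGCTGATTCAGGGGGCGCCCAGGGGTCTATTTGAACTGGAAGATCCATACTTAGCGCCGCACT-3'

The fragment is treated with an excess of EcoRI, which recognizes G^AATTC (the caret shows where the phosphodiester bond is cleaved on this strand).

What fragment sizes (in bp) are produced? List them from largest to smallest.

EcoRI sites (GAATTC) start at positions 49, 136, 166.
EcoRI cuts after the first base of each site, so after positions 49, 136, 166.
Linear molecule, 3 cuts → 4 fragments:
  1–49 → 49 bp
  50–136 → 87 bp
  137–166 → 30 bp
  167–277 → 111 bp
Sorted largest to smallest: 111, 87, 49, 30 bp.

111, 87, 49, 30 bp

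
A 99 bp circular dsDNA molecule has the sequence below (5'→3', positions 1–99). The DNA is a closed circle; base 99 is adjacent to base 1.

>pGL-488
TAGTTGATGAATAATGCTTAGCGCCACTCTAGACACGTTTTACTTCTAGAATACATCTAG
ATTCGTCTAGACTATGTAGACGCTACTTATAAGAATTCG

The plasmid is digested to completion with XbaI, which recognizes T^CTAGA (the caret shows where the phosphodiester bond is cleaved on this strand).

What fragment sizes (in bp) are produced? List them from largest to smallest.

XbaI sites (TCTAGA) start at positions 28, 45, 56, 66.
XbaI cuts after the first base of each site, so after positions 28, 45, 56, 66.
Circular molecule, 4 cuts → 4 fragments:
  29–45 → 17 bp
  46–56 → 11 bp
  57–66 → 10 bp
  67–99 then 1–28 → 33 + 28 = 61 bp
Sorted largest to smallest: 61, 17, 11, 10 bp.

61, 17, 11, 10 bp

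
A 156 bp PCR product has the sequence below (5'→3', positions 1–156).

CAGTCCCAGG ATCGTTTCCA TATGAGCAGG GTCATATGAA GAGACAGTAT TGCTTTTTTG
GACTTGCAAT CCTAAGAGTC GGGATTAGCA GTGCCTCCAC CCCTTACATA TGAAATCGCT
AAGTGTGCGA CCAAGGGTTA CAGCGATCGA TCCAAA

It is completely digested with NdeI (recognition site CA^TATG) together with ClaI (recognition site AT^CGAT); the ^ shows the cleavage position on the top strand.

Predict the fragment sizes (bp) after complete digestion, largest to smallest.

74, 39, 20, 14, 9 bp

NdeI sites (CATATG) start at positions 19, 33, 107.
NdeI cuts after base 2 of each site, so after positions 20, 34, 108.
The ClaI site (ATCGAT) starts at position 146.
ClaI cuts after base 2 of each site, so after position 147.
Combined cut positions: 20, 34, 108, 147.
Linear molecule, 4 cuts → 5 fragments:
  1–20 → 20 bp
  21–34 → 14 bp
  35–108 → 74 bp
  109–147 → 39 bp
  148–156 → 9 bp
Sorted largest to smallest: 74, 39, 20, 14, 9 bp.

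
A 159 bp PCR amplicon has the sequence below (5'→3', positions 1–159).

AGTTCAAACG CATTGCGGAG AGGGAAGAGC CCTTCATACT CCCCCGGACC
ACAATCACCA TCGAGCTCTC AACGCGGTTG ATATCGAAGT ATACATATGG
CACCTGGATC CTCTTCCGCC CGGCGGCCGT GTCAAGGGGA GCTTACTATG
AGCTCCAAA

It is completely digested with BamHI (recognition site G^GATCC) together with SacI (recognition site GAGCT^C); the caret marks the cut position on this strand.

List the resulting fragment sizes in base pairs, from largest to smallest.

67, 48, 39, 5 bp

The BamHI site (GGATCC) starts at position 106.
BamHI cuts after the first base of each site, so after position 106.
SacI sites (GAGCTC) start at positions 63, 150.
SacI cuts after base 5 of each site (before the last base), so after positions 67, 154.
Combined cut positions: 67, 106, 154.
Linear molecule, 3 cuts → 4 fragments:
  1–67 → 67 bp
  68–106 → 39 bp
  107–154 → 48 bp
  155–159 → 5 bp
Sorted largest to smallest: 67, 48, 39, 5 bp.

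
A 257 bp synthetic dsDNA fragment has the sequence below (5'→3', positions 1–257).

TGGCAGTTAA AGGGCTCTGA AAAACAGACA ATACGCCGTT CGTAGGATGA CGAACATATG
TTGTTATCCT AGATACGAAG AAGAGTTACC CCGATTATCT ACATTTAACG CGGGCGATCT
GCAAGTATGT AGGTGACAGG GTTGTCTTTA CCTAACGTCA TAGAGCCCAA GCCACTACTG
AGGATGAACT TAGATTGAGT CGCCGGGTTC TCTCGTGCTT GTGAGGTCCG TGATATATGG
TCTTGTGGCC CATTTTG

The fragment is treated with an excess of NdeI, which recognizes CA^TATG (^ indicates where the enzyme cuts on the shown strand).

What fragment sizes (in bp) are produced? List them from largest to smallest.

201, 56 bp

The NdeI site (CATATG) starts at position 55.
NdeI cuts after base 2 of each site, so after position 56.
Linear molecule, 1 cut → 2 fragments:
  1–56 → 56 bp
  57–257 → 201 bp
Sorted largest to smallest: 201, 56 bp.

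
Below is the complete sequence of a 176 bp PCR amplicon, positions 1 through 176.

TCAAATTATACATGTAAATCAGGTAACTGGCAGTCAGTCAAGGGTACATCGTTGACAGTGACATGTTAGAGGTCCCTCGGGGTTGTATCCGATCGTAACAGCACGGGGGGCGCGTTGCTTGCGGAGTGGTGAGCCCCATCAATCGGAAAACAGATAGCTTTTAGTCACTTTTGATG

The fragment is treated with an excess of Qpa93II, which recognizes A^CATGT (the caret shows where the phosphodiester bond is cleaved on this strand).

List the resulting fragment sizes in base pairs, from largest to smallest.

Qpa93II sites (ACATGT) start at positions 10, 61.
Qpa93II cuts after the first base of each site, so after positions 10, 61.
Linear molecule, 2 cuts → 3 fragments:
  1–10 → 10 bp
  11–61 → 51 bp
  62–176 → 115 bp
Sorted largest to smallest: 115, 51, 10 bp.

115, 51, 10 bp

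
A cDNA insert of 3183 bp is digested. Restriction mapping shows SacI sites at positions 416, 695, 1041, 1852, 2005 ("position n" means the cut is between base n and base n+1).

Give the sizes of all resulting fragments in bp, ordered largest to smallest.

Linear molecule, 5 cuts → 6 fragments:
  416 − 0 = 416 bp
  695 − 416 = 279 bp
  1041 − 695 = 346 bp
  1852 − 1041 = 811 bp
  2005 − 1852 = 153 bp
  3183 − 2005 = 1178 bp
Sorted largest to smallest: 1178, 811, 416, 346, 279, 153 bp.

1178, 811, 416, 346, 279, 153 bp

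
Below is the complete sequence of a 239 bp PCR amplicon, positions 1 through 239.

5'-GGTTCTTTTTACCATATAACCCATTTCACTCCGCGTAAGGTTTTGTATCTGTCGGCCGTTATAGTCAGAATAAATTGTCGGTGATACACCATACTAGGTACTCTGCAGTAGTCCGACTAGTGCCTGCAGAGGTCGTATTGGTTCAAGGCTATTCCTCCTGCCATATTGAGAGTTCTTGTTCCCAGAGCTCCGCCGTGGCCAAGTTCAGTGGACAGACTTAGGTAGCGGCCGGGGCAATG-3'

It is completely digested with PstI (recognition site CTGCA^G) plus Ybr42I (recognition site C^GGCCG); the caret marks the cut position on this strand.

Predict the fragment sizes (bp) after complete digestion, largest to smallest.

98, 54, 53, 21, 13 bp

PstI sites (CTGCAG) start at positions 103, 124.
PstI cuts after base 5 of each site (before the last base), so after positions 107, 128.
Ybr42I sites (CGGCCG) start at positions 53, 226.
Ybr42I cuts after the first base of each site, so after positions 53, 226.
Combined cut positions: 53, 107, 128, 226.
Linear molecule, 4 cuts → 5 fragments:
  1–53 → 53 bp
  54–107 → 54 bp
  108–128 → 21 bp
  129–226 → 98 bp
  227–239 → 13 bp
Sorted largest to smallest: 98, 54, 53, 21, 13 bp.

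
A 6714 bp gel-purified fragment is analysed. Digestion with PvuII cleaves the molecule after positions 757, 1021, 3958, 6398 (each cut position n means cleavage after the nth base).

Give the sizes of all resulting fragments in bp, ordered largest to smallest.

Linear molecule, 4 cuts → 5 fragments:
  757 − 0 = 757 bp
  1021 − 757 = 264 bp
  3958 − 1021 = 2937 bp
  6398 − 3958 = 2440 bp
  6714 − 6398 = 316 bp
Sorted largest to smallest: 2937, 2440, 757, 316, 264 bp.

2937, 2440, 757, 316, 264 bp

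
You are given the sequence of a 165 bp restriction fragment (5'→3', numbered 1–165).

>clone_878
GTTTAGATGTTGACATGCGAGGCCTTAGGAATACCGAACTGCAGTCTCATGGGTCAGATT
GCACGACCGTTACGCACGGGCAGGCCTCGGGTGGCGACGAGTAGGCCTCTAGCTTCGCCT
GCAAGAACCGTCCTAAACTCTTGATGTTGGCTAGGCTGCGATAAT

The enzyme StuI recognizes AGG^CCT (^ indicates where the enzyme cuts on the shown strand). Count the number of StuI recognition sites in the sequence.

AGGCCT occurs starting at positions 20, 82, 103.
StuI cuts at 3 sites.

3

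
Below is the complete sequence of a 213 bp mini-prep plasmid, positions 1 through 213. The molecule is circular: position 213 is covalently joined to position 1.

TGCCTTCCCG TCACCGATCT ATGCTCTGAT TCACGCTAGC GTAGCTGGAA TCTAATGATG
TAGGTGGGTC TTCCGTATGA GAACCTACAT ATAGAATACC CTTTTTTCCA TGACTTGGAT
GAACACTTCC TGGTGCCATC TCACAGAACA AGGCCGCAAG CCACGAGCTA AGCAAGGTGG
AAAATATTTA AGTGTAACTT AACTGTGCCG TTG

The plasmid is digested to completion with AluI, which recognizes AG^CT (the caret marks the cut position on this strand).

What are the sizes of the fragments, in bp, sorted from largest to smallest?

123, 90 bp

AluI sites (AGCT) start at positions 43, 166.
AluI cuts after base 2 of each site, so after positions 44, 167.
Circular molecule, 2 cuts → 2 fragments:
  45–167 → 123 bp
  168–213 then 1–44 → 46 + 44 = 90 bp
Sorted largest to smallest: 123, 90 bp.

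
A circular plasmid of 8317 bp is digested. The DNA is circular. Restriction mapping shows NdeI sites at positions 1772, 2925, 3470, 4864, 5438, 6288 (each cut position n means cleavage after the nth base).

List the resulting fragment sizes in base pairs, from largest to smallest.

Circular molecule, 6 cuts → 6 fragments:
  2925 − 1772 = 1153 bp
  3470 − 2925 = 545 bp
  4864 − 3470 = 1394 bp
  5438 − 4864 = 574 bp
  6288 − 5438 = 850 bp
  wrap: 8317 − 6288 + 1772 = 3801 bp
Sorted largest to smallest: 3801, 1394, 1153, 850, 574, 545 bp.

3801, 1394, 1153, 850, 574, 545 bp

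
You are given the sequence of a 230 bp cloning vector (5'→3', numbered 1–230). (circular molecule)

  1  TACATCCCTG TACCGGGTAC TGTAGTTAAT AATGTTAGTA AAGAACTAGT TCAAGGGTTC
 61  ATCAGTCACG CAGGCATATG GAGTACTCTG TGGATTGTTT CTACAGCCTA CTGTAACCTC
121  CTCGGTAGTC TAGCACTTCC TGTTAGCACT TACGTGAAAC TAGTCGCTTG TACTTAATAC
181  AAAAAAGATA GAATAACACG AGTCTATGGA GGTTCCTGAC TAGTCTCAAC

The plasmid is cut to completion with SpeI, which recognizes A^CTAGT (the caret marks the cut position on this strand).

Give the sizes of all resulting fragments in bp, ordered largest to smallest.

SpeI sites (ACTAGT) start at positions 45, 159, 219.
SpeI cuts after the first base of each site, so after positions 45, 159, 219.
Circular molecule, 3 cuts → 3 fragments:
  46–159 → 114 bp
  160–219 → 60 bp
  220–230 then 1–45 → 11 + 45 = 56 bp
Sorted largest to smallest: 114, 60, 56 bp.

114, 60, 56 bp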